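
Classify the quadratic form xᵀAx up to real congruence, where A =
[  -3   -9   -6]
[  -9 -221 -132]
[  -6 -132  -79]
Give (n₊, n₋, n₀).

Answer: (0, 3, 0)

Derivation:
step 0: pivot -3 → sign −
step 1: pivot -194 → sign −
step 2: pivot -1/97 → sign −
signature = (0, 3, 0)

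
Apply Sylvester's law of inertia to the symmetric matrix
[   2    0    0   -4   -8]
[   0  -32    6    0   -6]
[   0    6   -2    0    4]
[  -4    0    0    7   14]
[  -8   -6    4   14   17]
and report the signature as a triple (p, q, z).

step 0: pivot 2 → sign +
step 1: pivot -32 → sign −
step 2: pivot -7/8 → sign −
step 3: pivot -1 → sign −
step 4: pivot -3/7 → sign −
signature = (1, 4, 0)

Answer: (1, 4, 0)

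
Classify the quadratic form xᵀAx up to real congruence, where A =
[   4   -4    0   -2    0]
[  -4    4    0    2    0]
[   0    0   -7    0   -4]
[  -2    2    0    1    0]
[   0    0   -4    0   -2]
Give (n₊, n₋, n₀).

Answer: (2, 1, 2)

Derivation:
step 0: pivot 4 → sign +
step 1: pivot -7 → sign −
step 2: pivot 2/7 → sign +
step 3: row/col 3 already zero → sign 0
step 4: row/col 4 already zero → sign 0
signature = (2, 1, 2)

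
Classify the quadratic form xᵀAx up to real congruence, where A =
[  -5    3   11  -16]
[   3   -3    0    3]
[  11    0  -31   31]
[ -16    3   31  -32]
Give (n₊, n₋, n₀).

Answer: (1, 3, 0)

Derivation:
step 0: pivot -5 → sign −
step 1: pivot -6/5 → sign −
step 2: pivot 59/2 → sign +
step 3: pivot -6/59 → sign −
signature = (1, 3, 0)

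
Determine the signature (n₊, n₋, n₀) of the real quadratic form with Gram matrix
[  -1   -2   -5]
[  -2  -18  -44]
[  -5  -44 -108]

step 0: pivot -1 → sign −
step 1: pivot -14 → sign −
step 2: pivot -3/7 → sign −
signature = (0, 3, 0)

Answer: (0, 3, 0)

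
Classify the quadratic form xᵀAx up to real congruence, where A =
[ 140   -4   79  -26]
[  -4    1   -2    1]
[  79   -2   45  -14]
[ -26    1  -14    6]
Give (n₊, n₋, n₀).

step 0: pivot 140 → sign +
step 1: pivot 31/35 → sign +
step 2: pivot 43/124 → sign +
step 3: pivot 3/43 → sign +
signature = (4, 0, 0)

Answer: (4, 0, 0)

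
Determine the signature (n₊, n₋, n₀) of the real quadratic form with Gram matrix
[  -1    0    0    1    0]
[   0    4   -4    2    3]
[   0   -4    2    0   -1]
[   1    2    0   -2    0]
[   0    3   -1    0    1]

Answer: (2, 3, 0)

Derivation:
step 0: pivot -1 → sign −
step 1: pivot 4 → sign +
step 2: pivot -2 → sign −
step 3: pivot 3/4 → sign +
step 4: pivot -1/3 → sign −
signature = (2, 3, 0)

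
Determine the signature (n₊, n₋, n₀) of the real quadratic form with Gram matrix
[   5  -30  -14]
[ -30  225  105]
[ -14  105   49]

step 0: pivot 5 → sign +
step 1: pivot 45 → sign +
step 2: row/col 2 already zero → sign 0
signature = (2, 0, 1)

Answer: (2, 0, 1)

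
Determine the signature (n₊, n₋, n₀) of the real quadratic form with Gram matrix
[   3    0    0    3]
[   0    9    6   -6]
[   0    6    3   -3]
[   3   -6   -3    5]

step 0: pivot 3 → sign +
step 1: pivot 9 → sign +
step 2: pivot -1 → sign −
step 3: pivot -1 → sign −
signature = (2, 2, 0)

Answer: (2, 2, 0)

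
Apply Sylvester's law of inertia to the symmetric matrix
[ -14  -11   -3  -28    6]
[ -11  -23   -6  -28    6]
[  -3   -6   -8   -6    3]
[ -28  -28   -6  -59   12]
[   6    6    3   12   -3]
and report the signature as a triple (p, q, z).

Answer: (1, 4, 0)

Derivation:
step 0: pivot -14 → sign −
step 1: pivot -201/14 → sign −
step 2: pivot -431/67 → sign −
step 3: pivot -57/431 → sign −
step 4: pivot 6/19 → sign +
signature = (1, 4, 0)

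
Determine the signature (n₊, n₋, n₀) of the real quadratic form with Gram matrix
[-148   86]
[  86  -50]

Answer: (0, 2, 0)

Derivation:
step 0: pivot -148 → sign −
step 1: pivot -1/37 → sign −
signature = (0, 2, 0)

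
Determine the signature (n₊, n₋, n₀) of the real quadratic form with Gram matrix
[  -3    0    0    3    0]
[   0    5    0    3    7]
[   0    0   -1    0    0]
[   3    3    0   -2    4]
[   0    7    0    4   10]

Answer: (2, 3, 0)

Derivation:
step 0: pivot -3 → sign −
step 1: pivot 5 → sign +
step 2: pivot -1 → sign −
step 3: pivot -4/5 → sign −
step 4: pivot 1/4 → sign +
signature = (2, 3, 0)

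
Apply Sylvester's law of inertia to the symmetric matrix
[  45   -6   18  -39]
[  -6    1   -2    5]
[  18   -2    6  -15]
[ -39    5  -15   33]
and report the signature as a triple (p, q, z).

Answer: (2, 2, 0)

Derivation:
step 0: pivot 45 → sign +
step 1: pivot 1/5 → sign +
step 2: pivot -2 → sign −
step 3: pivot -1/2 → sign −
signature = (2, 2, 0)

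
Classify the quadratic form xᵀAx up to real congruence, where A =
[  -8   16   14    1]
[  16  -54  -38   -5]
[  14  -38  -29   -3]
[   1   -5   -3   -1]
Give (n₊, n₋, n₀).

Answer: (1, 3, 0)

Derivation:
step 0: pivot -8 → sign −
step 1: pivot -22 → sign −
step 2: pivot 1/22 → sign +
step 3: pivot -3/4 → sign −
signature = (1, 3, 0)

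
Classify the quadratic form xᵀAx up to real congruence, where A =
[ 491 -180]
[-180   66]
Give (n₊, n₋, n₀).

step 0: pivot 491 → sign +
step 1: pivot 6/491 → sign +
signature = (2, 0, 0)

Answer: (2, 0, 0)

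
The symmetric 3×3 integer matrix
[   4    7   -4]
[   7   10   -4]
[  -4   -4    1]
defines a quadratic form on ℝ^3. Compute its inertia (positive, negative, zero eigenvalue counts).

Answer: (2, 1, 0)

Derivation:
step 0: pivot 4 → sign +
step 1: pivot -9/4 → sign −
step 2: pivot 1 → sign +
signature = (2, 1, 0)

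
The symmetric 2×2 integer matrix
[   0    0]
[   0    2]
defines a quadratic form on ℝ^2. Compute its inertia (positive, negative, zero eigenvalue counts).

step 0: pivot 2 → sign +
step 1: row/col 1 already zero → sign 0
signature = (1, 0, 1)

Answer: (1, 0, 1)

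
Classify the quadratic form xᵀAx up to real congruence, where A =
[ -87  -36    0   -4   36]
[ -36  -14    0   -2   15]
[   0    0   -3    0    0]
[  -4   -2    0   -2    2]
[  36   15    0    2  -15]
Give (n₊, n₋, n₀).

step 0: pivot -87 → sign −
step 1: pivot 26/29 → sign +
step 2: pivot -3 → sign −
step 3: pivot -76/39 → sign −
step 4: pivot -3/76 → sign −
signature = (1, 4, 0)

Answer: (1, 4, 0)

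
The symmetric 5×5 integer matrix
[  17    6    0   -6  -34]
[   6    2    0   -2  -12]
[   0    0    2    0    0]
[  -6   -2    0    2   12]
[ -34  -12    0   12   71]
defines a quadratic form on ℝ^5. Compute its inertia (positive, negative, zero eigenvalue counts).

step 0: pivot 17 → sign +
step 1: pivot -2/17 → sign −
step 2: pivot 2 → sign +
step 3: pivot 3 → sign +
step 4: row/col 4 already zero → sign 0
signature = (3, 1, 1)

Answer: (3, 1, 1)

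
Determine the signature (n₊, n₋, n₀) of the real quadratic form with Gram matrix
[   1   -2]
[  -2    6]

step 0: pivot 1 → sign +
step 1: pivot 2 → sign +
signature = (2, 0, 0)

Answer: (2, 0, 0)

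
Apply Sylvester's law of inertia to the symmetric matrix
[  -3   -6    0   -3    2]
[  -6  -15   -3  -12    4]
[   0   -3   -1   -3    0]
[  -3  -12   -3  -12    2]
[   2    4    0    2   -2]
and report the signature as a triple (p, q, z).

Answer: (1, 4, 0)

Derivation:
step 0: pivot -3 → sign −
step 1: pivot -3 → sign −
step 2: pivot 2 → sign +
step 3: pivot -3/2 → sign −
step 4: pivot -2/3 → sign −
signature = (1, 4, 0)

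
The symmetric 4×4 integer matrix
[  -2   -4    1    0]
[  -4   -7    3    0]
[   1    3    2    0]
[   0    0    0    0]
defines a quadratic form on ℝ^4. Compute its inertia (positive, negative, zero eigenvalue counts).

step 0: pivot -2 → sign −
step 1: pivot 1 → sign +
step 2: pivot 3/2 → sign +
step 3: row/col 3 already zero → sign 0
signature = (2, 1, 1)

Answer: (2, 1, 1)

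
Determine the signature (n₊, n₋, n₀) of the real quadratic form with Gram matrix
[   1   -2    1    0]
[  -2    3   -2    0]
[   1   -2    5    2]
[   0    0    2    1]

step 0: pivot 1 → sign +
step 1: pivot -1 → sign −
step 2: pivot 4 → sign +
step 3: row/col 3 already zero → sign 0
signature = (2, 1, 1)

Answer: (2, 1, 1)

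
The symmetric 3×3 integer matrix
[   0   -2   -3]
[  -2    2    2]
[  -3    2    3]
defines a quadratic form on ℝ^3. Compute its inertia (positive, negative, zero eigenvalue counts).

step 0: pivot 2 → sign +
step 1: pivot -2 → sign −
step 2: pivot 3/2 → sign +
signature = (2, 1, 0)

Answer: (2, 1, 0)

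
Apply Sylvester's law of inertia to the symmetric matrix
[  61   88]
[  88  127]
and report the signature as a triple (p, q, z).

Answer: (2, 0, 0)

Derivation:
step 0: pivot 61 → sign +
step 1: pivot 3/61 → sign +
signature = (2, 0, 0)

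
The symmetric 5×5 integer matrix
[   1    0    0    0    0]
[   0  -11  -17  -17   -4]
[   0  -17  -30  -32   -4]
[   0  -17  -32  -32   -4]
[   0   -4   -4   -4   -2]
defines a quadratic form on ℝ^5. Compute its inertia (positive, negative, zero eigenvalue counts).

Answer: (3, 2, 0)

Derivation:
step 0: pivot 1 → sign +
step 1: pivot -11 → sign −
step 2: pivot -41/11 → sign −
step 3: pivot 126/41 → sign +
step 4: pivot 2/7 → sign +
signature = (3, 2, 0)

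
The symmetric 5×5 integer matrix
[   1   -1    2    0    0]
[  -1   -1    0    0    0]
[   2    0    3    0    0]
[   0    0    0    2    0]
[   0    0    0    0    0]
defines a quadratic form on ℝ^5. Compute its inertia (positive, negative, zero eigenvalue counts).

step 0: pivot 1 → sign +
step 1: pivot -2 → sign −
step 2: pivot 1 → sign +
step 3: pivot 2 → sign +
step 4: row/col 4 already zero → sign 0
signature = (3, 1, 1)

Answer: (3, 1, 1)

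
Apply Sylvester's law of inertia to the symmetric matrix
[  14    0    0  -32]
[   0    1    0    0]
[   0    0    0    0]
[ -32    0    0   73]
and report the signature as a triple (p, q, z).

Answer: (2, 1, 1)

Derivation:
step 0: pivot 14 → sign +
step 1: pivot 1 → sign +
step 2: pivot -1/7 → sign −
step 3: row/col 3 already zero → sign 0
signature = (2, 1, 1)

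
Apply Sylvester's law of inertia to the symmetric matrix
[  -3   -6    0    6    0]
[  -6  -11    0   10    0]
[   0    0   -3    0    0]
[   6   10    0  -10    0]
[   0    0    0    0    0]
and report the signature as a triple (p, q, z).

step 0: pivot -3 → sign −
step 1: pivot 1 → sign +
step 2: pivot -3 → sign −
step 3: pivot -2 → sign −
step 4: row/col 4 already zero → sign 0
signature = (1, 3, 1)

Answer: (1, 3, 1)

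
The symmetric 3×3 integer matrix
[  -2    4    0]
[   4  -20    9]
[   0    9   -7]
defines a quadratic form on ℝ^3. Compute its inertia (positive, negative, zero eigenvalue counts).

Answer: (0, 3, 0)

Derivation:
step 0: pivot -2 → sign −
step 1: pivot -12 → sign −
step 2: pivot -1/4 → sign −
signature = (0, 3, 0)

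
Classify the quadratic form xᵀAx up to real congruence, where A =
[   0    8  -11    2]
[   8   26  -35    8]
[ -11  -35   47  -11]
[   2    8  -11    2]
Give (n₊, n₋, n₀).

step 0: pivot 26 → sign +
step 1: pivot -32/13 → sign −
step 2: pivot -3/32 → sign −
step 3: row/col 3 already zero → sign 0
signature = (1, 2, 1)

Answer: (1, 2, 1)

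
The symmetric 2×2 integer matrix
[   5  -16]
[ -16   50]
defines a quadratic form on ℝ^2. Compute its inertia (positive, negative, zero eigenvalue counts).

Answer: (1, 1, 0)

Derivation:
step 0: pivot 5 → sign +
step 1: pivot -6/5 → sign −
signature = (1, 1, 0)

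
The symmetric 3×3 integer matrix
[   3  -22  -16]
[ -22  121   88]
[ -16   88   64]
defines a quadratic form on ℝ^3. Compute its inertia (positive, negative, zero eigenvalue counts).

step 0: pivot 3 → sign +
step 1: pivot -121/3 → sign −
step 2: row/col 2 already zero → sign 0
signature = (1, 1, 1)

Answer: (1, 1, 1)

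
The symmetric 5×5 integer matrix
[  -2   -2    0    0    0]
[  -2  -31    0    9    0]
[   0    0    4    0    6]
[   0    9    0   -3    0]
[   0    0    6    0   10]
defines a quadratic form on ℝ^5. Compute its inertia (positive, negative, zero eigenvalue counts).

Answer: (2, 3, 0)

Derivation:
step 0: pivot -2 → sign −
step 1: pivot -29 → sign −
step 2: pivot 4 → sign +
step 3: pivot -6/29 → sign −
step 4: pivot 1 → sign +
signature = (2, 3, 0)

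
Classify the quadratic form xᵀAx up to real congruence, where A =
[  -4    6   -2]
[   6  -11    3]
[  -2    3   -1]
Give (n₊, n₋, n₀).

Answer: (0, 2, 1)

Derivation:
step 0: pivot -4 → sign −
step 1: pivot -2 → sign −
step 2: row/col 2 already zero → sign 0
signature = (0, 2, 1)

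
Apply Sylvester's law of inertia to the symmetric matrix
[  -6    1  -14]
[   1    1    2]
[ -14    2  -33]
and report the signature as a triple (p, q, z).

Answer: (1, 2, 0)

Derivation:
step 0: pivot -6 → sign −
step 1: pivot 7/6 → sign +
step 2: pivot -3/7 → sign −
signature = (1, 2, 0)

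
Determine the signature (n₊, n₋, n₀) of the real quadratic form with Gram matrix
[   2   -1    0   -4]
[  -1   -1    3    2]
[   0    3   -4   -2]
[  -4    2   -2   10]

Answer: (2, 1, 1)

Derivation:
step 0: pivot 2 → sign +
step 1: pivot -3/2 → sign −
step 2: pivot 2 → sign +
step 3: row/col 3 already zero → sign 0
signature = (2, 1, 1)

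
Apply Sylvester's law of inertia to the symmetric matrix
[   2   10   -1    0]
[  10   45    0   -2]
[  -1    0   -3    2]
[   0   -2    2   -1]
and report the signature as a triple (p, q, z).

step 0: pivot 2 → sign +
step 1: pivot -5 → sign −
step 2: pivot 3/2 → sign +
step 3: pivot -1/5 → sign −
signature = (2, 2, 0)

Answer: (2, 2, 0)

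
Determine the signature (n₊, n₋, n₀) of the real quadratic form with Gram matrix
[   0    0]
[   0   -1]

step 0: pivot -1 → sign −
step 1: row/col 1 already zero → sign 0
signature = (0, 1, 1)

Answer: (0, 1, 1)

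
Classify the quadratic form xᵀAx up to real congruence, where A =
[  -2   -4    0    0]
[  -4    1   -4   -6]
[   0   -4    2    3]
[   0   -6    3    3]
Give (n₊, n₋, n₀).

step 0: pivot -2 → sign −
step 1: pivot 9 → sign +
step 2: pivot 2/9 → sign +
step 3: pivot -3/2 → sign −
signature = (2, 2, 0)

Answer: (2, 2, 0)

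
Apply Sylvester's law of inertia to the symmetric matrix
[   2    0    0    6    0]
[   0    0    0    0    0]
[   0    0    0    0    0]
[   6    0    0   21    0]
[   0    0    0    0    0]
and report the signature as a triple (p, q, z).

step 0: pivot 2 → sign +
step 1: pivot 3 → sign +
step 2: row/col 2 already zero → sign 0
step 3: row/col 3 already zero → sign 0
step 4: row/col 4 already zero → sign 0
signature = (2, 0, 3)

Answer: (2, 0, 3)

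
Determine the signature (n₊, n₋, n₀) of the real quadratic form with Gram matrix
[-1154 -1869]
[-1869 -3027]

Answer: (1, 1, 0)

Derivation:
step 0: pivot -1154 → sign −
step 1: pivot 3/1154 → sign +
signature = (1, 1, 0)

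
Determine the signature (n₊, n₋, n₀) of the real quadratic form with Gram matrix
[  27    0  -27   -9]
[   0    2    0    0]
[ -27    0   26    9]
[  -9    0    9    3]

Answer: (2, 1, 1)

Derivation:
step 0: pivot 27 → sign +
step 1: pivot 2 → sign +
step 2: pivot -1 → sign −
step 3: row/col 3 already zero → sign 0
signature = (2, 1, 1)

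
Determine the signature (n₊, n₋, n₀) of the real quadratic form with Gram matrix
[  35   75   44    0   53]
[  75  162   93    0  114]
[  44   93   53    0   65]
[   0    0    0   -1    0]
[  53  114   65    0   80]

step 0: pivot 35 → sign +
step 1: pivot 9/7 → sign +
step 2: pivot -18/5 → sign −
step 3: pivot -1 → sign −
step 4: row/col 4 already zero → sign 0
signature = (2, 2, 1)

Answer: (2, 2, 1)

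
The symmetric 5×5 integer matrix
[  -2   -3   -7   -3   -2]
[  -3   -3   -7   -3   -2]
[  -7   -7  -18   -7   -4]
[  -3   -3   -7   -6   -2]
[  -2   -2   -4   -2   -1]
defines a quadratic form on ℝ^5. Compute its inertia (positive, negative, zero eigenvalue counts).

step 0: pivot -2 → sign −
step 1: pivot 3/2 → sign +
step 2: pivot -5/3 → sign −
step 3: pivot -3 → sign −
step 4: pivot 3/5 → sign +
signature = (2, 3, 0)

Answer: (2, 3, 0)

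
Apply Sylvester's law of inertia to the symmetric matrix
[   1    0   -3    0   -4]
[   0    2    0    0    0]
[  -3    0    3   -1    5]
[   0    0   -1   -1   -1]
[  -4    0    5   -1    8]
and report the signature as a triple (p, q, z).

Answer: (3, 2, 0)

Derivation:
step 0: pivot 1 → sign +
step 1: pivot 2 → sign +
step 2: pivot -6 → sign −
step 3: pivot -5/6 → sign −
step 4: pivot 1/5 → sign +
signature = (3, 2, 0)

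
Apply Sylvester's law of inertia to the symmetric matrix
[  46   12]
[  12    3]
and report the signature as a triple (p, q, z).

Answer: (1, 1, 0)

Derivation:
step 0: pivot 46 → sign +
step 1: pivot -3/23 → sign −
signature = (1, 1, 0)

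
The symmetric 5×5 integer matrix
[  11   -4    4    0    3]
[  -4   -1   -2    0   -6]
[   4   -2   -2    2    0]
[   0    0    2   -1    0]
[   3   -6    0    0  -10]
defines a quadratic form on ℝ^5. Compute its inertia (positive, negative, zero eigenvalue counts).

Answer: (2, 3, 0)

Derivation:
step 0: pivot 11 → sign +
step 1: pivot -27/11 → sign −
step 2: pivot -10/3 → sign −
step 3: pivot 1/5 → sign +
step 4: pivot -1 → sign −
signature = (2, 3, 0)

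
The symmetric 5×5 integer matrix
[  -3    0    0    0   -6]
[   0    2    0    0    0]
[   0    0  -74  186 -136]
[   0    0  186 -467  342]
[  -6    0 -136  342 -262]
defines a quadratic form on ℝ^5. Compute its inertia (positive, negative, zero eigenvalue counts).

step 0: pivot -3 → sign −
step 1: pivot 2 → sign +
step 2: pivot -74 → sign −
step 3: pivot 19/37 → sign +
step 4: pivot -2/19 → sign −
signature = (2, 3, 0)

Answer: (2, 3, 0)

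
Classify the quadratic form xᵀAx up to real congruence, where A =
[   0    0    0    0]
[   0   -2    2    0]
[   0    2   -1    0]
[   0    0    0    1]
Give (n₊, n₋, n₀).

Answer: (2, 1, 1)

Derivation:
step 0: pivot -2 → sign −
step 1: pivot 1 → sign +
step 2: pivot 1 → sign +
step 3: row/col 3 already zero → sign 0
signature = (2, 1, 1)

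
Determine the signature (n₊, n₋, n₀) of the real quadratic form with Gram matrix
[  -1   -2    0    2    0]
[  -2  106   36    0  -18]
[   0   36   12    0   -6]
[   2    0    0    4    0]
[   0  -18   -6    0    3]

step 0: pivot -1 → sign −
step 1: pivot 110 → sign +
step 2: pivot 12/55 → sign +
step 3: row/col 3 already zero → sign 0
step 4: row/col 4 already zero → sign 0
signature = (2, 1, 2)

Answer: (2, 1, 2)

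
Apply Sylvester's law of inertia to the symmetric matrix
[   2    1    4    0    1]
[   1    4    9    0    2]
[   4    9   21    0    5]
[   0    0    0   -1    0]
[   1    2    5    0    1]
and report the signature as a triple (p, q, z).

step 0: pivot 2 → sign +
step 1: pivot 7/2 → sign +
step 2: pivot -1 → sign −
step 3: pivot -1 → sign −
step 4: pivot -1/7 → sign −
signature = (2, 3, 0)

Answer: (2, 3, 0)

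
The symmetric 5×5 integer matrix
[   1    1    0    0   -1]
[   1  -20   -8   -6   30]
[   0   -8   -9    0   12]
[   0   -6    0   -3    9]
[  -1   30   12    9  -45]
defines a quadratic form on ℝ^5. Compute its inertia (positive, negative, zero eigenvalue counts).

step 0: pivot 1 → sign +
step 1: pivot -21 → sign −
step 2: pivot -125/21 → sign −
step 3: pivot -51/125 → sign −
step 4: pivot -2/17 → sign −
signature = (1, 4, 0)

Answer: (1, 4, 0)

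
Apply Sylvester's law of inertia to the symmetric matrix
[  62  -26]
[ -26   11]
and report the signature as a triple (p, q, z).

step 0: pivot 62 → sign +
step 1: pivot 3/31 → sign +
signature = (2, 0, 0)

Answer: (2, 0, 0)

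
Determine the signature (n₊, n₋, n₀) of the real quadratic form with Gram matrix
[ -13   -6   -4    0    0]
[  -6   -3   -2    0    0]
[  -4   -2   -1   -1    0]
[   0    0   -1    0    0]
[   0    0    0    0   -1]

step 0: pivot -13 → sign −
step 1: pivot -3/13 → sign −
step 2: pivot 1/3 → sign +
step 3: pivot -3 → sign −
step 4: pivot -1 → sign −
signature = (1, 4, 0)

Answer: (1, 4, 0)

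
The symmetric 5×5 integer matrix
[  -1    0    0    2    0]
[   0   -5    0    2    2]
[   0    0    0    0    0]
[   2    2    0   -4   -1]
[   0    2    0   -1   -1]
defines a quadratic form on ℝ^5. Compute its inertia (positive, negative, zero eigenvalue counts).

Answer: (1, 3, 1)

Derivation:
step 0: pivot -1 → sign −
step 1: pivot -5 → sign −
step 2: pivot 4/5 → sign +
step 3: pivot -1/4 → sign −
step 4: row/col 4 already zero → sign 0
signature = (1, 3, 1)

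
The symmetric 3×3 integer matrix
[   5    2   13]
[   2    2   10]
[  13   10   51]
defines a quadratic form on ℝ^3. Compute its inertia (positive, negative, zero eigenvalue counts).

step 0: pivot 5 → sign +
step 1: pivot 6/5 → sign +
step 2: pivot -2 → sign −
signature = (2, 1, 0)

Answer: (2, 1, 0)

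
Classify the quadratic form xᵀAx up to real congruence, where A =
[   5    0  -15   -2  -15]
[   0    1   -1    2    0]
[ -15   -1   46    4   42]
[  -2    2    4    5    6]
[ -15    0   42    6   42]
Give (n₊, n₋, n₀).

step 0: pivot 5 → sign +
step 1: pivot 1 → sign +
step 2: pivot 1/5 → sign +
step 3: pivot -3 → sign −
step 4: pivot 3 → sign +
signature = (4, 1, 0)

Answer: (4, 1, 0)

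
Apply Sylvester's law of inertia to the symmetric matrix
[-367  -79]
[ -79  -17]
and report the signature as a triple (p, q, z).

step 0: pivot -367 → sign −
step 1: pivot 2/367 → sign +
signature = (1, 1, 0)

Answer: (1, 1, 0)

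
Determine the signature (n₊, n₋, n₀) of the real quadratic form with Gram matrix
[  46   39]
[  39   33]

step 0: pivot 46 → sign +
step 1: pivot -3/46 → sign −
signature = (1, 1, 0)

Answer: (1, 1, 0)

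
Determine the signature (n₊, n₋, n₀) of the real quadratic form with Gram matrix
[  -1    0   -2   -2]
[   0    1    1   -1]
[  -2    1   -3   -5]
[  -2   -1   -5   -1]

Answer: (2, 1, 1)

Derivation:
step 0: pivot -1 → sign −
step 1: pivot 1 → sign +
step 2: pivot 2 → sign +
step 3: row/col 3 already zero → sign 0
signature = (2, 1, 1)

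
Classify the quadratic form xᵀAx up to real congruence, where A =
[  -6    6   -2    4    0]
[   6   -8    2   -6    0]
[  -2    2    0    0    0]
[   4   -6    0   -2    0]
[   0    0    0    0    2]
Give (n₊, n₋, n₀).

Answer: (2, 2, 1)

Derivation:
step 0: pivot -6 → sign −
step 1: pivot -2 → sign −
step 2: pivot 2/3 → sign +
step 3: pivot 2 → sign +
step 4: row/col 4 already zero → sign 0
signature = (2, 2, 1)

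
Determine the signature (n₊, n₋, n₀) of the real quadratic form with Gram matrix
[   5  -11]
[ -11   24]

Answer: (1, 1, 0)

Derivation:
step 0: pivot 5 → sign +
step 1: pivot -1/5 → sign −
signature = (1, 1, 0)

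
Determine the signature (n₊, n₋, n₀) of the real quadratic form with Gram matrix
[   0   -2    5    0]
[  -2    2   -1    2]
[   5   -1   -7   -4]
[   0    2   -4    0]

Answer: (2, 2, 0)

Derivation:
step 0: pivot 2 → sign +
step 1: pivot -2 → sign −
step 2: pivot 1/2 → sign +
step 3: pivot -2 → sign −
signature = (2, 2, 0)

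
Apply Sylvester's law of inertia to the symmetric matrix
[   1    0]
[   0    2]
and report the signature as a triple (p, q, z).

step 0: pivot 1 → sign +
step 1: pivot 2 → sign +
signature = (2, 0, 0)

Answer: (2, 0, 0)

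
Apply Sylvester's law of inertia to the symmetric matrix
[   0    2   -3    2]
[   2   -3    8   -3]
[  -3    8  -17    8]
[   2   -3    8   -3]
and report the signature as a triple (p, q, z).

step 0: pivot -3 → sign −
step 1: pivot 4/3 → sign +
step 2: pivot 1/4 → sign +
step 3: row/col 3 already zero → sign 0
signature = (2, 1, 1)

Answer: (2, 1, 1)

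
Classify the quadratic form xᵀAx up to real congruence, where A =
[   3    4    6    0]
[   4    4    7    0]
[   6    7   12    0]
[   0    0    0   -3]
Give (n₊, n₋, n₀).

step 0: pivot 3 → sign +
step 1: pivot -4/3 → sign −
step 2: pivot 3/4 → sign +
step 3: pivot -3 → sign −
signature = (2, 2, 0)

Answer: (2, 2, 0)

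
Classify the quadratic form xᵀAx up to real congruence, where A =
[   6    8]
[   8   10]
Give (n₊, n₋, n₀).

Answer: (1, 1, 0)

Derivation:
step 0: pivot 6 → sign +
step 1: pivot -2/3 → sign −
signature = (1, 1, 0)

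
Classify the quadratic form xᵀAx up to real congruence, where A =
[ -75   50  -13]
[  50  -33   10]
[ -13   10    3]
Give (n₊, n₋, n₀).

step 0: pivot -75 → sign −
step 1: pivot 1/3 → sign +
step 2: pivot -2/25 → sign −
signature = (1, 2, 0)

Answer: (1, 2, 0)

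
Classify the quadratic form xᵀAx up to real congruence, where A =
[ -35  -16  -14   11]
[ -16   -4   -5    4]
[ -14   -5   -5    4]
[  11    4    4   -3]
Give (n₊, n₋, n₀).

step 0: pivot -35 → sign −
step 1: pivot 116/35 → sign +
step 2: pivot 1/116 → sign +
step 3: row/col 3 already zero → sign 0
signature = (2, 1, 1)

Answer: (2, 1, 1)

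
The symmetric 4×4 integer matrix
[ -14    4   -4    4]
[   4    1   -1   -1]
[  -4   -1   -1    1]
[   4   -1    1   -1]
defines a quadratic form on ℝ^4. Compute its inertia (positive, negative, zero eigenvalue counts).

step 0: pivot -14 → sign −
step 1: pivot 15/7 → sign +
step 2: pivot -2 → sign −
step 3: pivot 2/15 → sign +
signature = (2, 2, 0)

Answer: (2, 2, 0)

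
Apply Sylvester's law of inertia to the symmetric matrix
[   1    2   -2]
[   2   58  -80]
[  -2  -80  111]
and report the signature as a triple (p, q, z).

Answer: (3, 0, 0)

Derivation:
step 0: pivot 1 → sign +
step 1: pivot 54 → sign +
step 2: pivot 1/27 → sign +
signature = (3, 0, 0)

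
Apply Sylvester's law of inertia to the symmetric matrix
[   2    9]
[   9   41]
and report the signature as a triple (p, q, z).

step 0: pivot 2 → sign +
step 1: pivot 1/2 → sign +
signature = (2, 0, 0)

Answer: (2, 0, 0)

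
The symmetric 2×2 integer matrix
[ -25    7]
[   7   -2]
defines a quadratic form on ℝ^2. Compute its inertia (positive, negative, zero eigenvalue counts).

step 0: pivot -25 → sign −
step 1: pivot -1/25 → sign −
signature = (0, 2, 0)

Answer: (0, 2, 0)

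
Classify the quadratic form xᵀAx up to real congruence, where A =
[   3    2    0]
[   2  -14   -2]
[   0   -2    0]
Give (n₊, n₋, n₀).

step 0: pivot 3 → sign +
step 1: pivot -46/3 → sign −
step 2: pivot 6/23 → sign +
signature = (2, 1, 0)

Answer: (2, 1, 0)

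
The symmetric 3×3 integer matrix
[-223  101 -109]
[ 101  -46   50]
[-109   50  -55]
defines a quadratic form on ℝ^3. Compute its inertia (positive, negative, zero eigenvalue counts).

Answer: (0, 3, 0)

Derivation:
step 0: pivot -223 → sign −
step 1: pivot -57/223 → sign −
step 2: pivot -3/19 → sign −
signature = (0, 3, 0)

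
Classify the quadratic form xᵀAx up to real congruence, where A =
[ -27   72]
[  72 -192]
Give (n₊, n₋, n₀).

step 0: pivot -27 → sign −
step 1: row/col 1 already zero → sign 0
signature = (0, 1, 1)

Answer: (0, 1, 1)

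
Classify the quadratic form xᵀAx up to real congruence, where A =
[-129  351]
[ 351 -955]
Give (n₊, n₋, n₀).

step 0: pivot -129 → sign −
step 1: pivot 2/43 → sign +
signature = (1, 1, 0)

Answer: (1, 1, 0)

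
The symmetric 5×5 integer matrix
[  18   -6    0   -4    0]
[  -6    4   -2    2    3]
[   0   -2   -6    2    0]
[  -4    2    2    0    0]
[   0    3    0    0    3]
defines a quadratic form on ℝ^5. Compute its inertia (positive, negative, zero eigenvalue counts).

Answer: (2, 3, 0)

Derivation:
step 0: pivot 18 → sign +
step 1: pivot 2 → sign +
step 2: pivot -8 → sign −
step 3: pivot -2/9 → sign −
step 4: pivot -3/8 → sign −
signature = (2, 3, 0)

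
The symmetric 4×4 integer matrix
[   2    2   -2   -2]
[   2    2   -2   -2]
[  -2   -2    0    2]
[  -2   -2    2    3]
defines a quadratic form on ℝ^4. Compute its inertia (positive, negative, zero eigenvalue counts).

step 0: pivot 2 → sign +
step 1: pivot -2 → sign −
step 2: pivot 1 → sign +
step 3: row/col 3 already zero → sign 0
signature = (2, 1, 1)

Answer: (2, 1, 1)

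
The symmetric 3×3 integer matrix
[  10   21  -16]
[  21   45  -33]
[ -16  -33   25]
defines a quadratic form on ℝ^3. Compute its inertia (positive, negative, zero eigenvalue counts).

step 0: pivot 10 → sign +
step 1: pivot 9/10 → sign +
step 2: pivot -1 → sign −
signature = (2, 1, 0)

Answer: (2, 1, 0)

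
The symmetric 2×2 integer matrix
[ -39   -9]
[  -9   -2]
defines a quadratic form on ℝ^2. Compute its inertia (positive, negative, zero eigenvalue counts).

Answer: (1, 1, 0)

Derivation:
step 0: pivot -39 → sign −
step 1: pivot 1/13 → sign +
signature = (1, 1, 0)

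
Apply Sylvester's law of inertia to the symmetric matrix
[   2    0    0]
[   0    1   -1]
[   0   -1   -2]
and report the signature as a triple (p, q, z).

step 0: pivot 2 → sign +
step 1: pivot 1 → sign +
step 2: pivot -3 → sign −
signature = (2, 1, 0)

Answer: (2, 1, 0)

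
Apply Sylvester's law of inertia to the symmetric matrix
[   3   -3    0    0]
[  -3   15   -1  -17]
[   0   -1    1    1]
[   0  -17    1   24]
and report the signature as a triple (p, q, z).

step 0: pivot 3 → sign +
step 1: pivot 12 → sign +
step 2: pivot 11/12 → sign +
step 3: pivot -3/11 → sign −
signature = (3, 1, 0)

Answer: (3, 1, 0)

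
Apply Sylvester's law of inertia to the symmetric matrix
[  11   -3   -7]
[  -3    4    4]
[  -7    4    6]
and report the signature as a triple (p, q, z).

Answer: (3, 0, 0)

Derivation:
step 0: pivot 11 → sign +
step 1: pivot 35/11 → sign +
step 2: pivot 6/35 → sign +
signature = (3, 0, 0)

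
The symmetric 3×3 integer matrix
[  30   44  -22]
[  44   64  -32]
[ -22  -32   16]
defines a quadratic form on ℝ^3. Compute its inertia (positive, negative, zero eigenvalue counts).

Answer: (1, 1, 1)

Derivation:
step 0: pivot 30 → sign +
step 1: pivot -8/15 → sign −
step 2: row/col 2 already zero → sign 0
signature = (1, 1, 1)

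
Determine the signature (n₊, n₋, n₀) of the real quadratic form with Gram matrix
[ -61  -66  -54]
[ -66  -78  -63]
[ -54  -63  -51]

step 0: pivot -61 → sign −
step 1: pivot -402/61 → sign −
step 2: pivot -3/134 → sign −
signature = (0, 3, 0)

Answer: (0, 3, 0)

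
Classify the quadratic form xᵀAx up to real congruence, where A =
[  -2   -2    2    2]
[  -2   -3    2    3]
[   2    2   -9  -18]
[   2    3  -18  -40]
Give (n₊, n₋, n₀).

step 0: pivot -2 → sign −
step 1: pivot -1 → sign −
step 2: pivot -7 → sign −
step 3: pivot -3/7 → sign −
signature = (0, 4, 0)

Answer: (0, 4, 0)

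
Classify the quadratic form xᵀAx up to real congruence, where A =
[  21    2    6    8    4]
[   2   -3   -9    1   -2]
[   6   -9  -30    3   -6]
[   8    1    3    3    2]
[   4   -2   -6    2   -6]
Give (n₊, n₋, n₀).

Answer: (1, 4, 0)

Derivation:
step 0: pivot 21 → sign +
step 1: pivot -67/21 → sign −
step 2: pivot -3 → sign −
step 3: pivot -2/67 → sign −
step 4: pivot -2 → sign −
signature = (1, 4, 0)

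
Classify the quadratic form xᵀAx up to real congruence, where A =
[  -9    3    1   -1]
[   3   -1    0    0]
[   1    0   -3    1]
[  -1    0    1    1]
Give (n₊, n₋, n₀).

Answer: (1, 2, 1)

Derivation:
step 0: pivot -9 → sign −
step 1: pivot -26/9 → sign −
step 2: pivot 1/26 → sign +
step 3: row/col 3 already zero → sign 0
signature = (1, 2, 1)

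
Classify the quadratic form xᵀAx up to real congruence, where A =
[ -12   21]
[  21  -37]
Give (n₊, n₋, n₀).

Answer: (0, 2, 0)

Derivation:
step 0: pivot -12 → sign −
step 1: pivot -1/4 → sign −
signature = (0, 2, 0)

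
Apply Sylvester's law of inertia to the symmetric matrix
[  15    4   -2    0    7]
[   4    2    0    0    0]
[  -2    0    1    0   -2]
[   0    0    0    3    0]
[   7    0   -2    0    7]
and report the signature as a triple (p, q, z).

step 0: pivot 15 → sign +
step 1: pivot 14/15 → sign +
step 2: pivot 3/7 → sign +
step 3: pivot 3 → sign +
step 4: row/col 4 already zero → sign 0
signature = (4, 0, 1)

Answer: (4, 0, 1)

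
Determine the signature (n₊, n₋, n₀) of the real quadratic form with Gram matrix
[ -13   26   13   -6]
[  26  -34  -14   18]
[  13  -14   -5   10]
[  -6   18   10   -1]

step 0: pivot -13 → sign −
step 1: pivot 18 → sign +
step 2: pivot -3/13 → sign −
step 3: row/col 3 already zero → sign 0
signature = (1, 2, 1)

Answer: (1, 2, 1)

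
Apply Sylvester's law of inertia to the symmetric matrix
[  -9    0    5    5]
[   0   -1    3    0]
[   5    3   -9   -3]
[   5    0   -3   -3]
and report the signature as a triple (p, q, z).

Answer: (1, 3, 0)

Derivation:
step 0: pivot -9 → sign −
step 1: pivot -1 → sign −
step 2: pivot 25/9 → sign +
step 3: pivot -6/25 → sign −
signature = (1, 3, 0)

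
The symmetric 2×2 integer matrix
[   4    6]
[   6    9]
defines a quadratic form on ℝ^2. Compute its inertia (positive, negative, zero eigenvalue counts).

Answer: (1, 0, 1)

Derivation:
step 0: pivot 4 → sign +
step 1: row/col 1 already zero → sign 0
signature = (1, 0, 1)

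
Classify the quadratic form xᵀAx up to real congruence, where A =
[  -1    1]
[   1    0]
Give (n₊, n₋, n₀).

step 0: pivot -1 → sign −
step 1: pivot 1 → sign +
signature = (1, 1, 0)

Answer: (1, 1, 0)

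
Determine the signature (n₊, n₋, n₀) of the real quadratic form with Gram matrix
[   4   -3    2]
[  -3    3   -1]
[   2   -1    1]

step 0: pivot 4 → sign +
step 1: pivot 3/4 → sign +
step 2: pivot -1/3 → sign −
signature = (2, 1, 0)

Answer: (2, 1, 0)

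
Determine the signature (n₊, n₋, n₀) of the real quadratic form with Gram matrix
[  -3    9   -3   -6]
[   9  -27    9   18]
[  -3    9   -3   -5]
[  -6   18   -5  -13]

step 0: pivot -3 → sign −
step 1: pivot -1 → sign −
step 2: pivot 1 → sign +
step 3: row/col 3 already zero → sign 0
signature = (1, 2, 1)

Answer: (1, 2, 1)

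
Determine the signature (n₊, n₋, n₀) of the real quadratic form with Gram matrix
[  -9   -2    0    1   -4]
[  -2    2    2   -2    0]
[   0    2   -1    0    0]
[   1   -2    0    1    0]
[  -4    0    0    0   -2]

step 0: pivot -9 → sign −
step 1: pivot 22/9 → sign +
step 2: pivot -29/11 → sign −
step 3: pivot 10/29 → sign +
step 4: pivot -2/5 → sign −
signature = (2, 3, 0)

Answer: (2, 3, 0)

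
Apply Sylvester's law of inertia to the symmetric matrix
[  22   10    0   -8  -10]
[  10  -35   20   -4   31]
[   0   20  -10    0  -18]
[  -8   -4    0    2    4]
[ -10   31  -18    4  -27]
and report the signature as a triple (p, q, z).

step 0: pivot 22 → sign +
step 1: pivot -435/11 → sign −
step 2: pivot 10/87 → sign +
step 3: pivot -6/5 → sign −
step 4: pivot 2/5 → sign +
signature = (3, 2, 0)

Answer: (3, 2, 0)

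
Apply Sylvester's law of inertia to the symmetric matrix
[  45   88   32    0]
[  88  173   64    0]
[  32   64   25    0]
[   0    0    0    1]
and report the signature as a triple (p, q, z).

step 0: pivot 45 → sign +
step 1: pivot 41/45 → sign +
step 2: pivot 1/41 → sign +
step 3: pivot 1 → sign +
signature = (4, 0, 0)

Answer: (4, 0, 0)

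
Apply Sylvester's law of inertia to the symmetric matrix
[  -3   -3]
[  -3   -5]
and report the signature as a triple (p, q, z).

Answer: (0, 2, 0)

Derivation:
step 0: pivot -3 → sign −
step 1: pivot -2 → sign −
signature = (0, 2, 0)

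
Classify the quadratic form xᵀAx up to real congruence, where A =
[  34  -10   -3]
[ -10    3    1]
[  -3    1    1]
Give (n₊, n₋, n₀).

step 0: pivot 34 → sign +
step 1: pivot 1/17 → sign +
step 2: pivot 1/2 → sign +
signature = (3, 0, 0)

Answer: (3, 0, 0)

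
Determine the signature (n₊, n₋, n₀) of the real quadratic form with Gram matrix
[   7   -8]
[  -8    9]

step 0: pivot 7 → sign +
step 1: pivot -1/7 → sign −
signature = (1, 1, 0)

Answer: (1, 1, 0)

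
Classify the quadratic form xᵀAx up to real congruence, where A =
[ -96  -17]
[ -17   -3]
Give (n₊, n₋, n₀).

step 0: pivot -96 → sign −
step 1: pivot 1/96 → sign +
signature = (1, 1, 0)

Answer: (1, 1, 0)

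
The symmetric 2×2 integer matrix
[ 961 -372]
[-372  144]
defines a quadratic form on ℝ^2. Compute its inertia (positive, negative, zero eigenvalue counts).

step 0: pivot 961 → sign +
step 1: row/col 1 already zero → sign 0
signature = (1, 0, 1)

Answer: (1, 0, 1)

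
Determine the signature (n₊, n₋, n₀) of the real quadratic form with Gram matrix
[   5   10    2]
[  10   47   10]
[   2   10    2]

step 0: pivot 5 → sign +
step 1: pivot 27 → sign +
step 2: pivot -2/15 → sign −
signature = (2, 1, 0)

Answer: (2, 1, 0)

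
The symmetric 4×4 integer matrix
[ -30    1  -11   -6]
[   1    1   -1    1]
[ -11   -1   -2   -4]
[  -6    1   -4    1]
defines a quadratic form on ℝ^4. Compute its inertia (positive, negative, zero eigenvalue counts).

step 0: pivot -30 → sign −
step 1: pivot 31/30 → sign +
step 2: pivot 7/31 → sign +
step 3: pivot -6/7 → sign −
signature = (2, 2, 0)

Answer: (2, 2, 0)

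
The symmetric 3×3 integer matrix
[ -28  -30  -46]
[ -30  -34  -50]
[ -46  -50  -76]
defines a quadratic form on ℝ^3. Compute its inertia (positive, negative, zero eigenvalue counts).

Answer: (0, 3, 0)

Derivation:
step 0: pivot -28 → sign −
step 1: pivot -13/7 → sign −
step 2: pivot -2/13 → sign −
signature = (0, 3, 0)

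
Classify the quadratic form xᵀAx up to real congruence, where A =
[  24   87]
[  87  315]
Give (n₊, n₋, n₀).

Answer: (1, 1, 0)

Derivation:
step 0: pivot 24 → sign +
step 1: pivot -3/8 → sign −
signature = (1, 1, 0)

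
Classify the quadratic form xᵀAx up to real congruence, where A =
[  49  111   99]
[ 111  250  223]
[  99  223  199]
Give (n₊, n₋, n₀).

Answer: (2, 1, 0)

Derivation:
step 0: pivot 49 → sign +
step 1: pivot -71/49 → sign −
step 2: pivot 6/71 → sign +
signature = (2, 1, 0)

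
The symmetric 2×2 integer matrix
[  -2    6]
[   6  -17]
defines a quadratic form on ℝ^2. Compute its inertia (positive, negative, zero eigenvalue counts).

step 0: pivot -2 → sign −
step 1: pivot 1 → sign +
signature = (1, 1, 0)

Answer: (1, 1, 0)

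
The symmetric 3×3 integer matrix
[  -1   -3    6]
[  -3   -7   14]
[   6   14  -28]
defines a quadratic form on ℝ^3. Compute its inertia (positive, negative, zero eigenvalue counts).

step 0: pivot -1 → sign −
step 1: pivot 2 → sign +
step 2: row/col 2 already zero → sign 0
signature = (1, 1, 1)

Answer: (1, 1, 1)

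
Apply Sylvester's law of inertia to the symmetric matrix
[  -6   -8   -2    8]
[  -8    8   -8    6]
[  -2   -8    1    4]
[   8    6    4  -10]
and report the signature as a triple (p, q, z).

step 0: pivot -6 → sign −
step 1: pivot 56/3 → sign +
step 2: pivot 1/7 → sign +
step 3: pivot -1/2 → sign −
signature = (2, 2, 0)

Answer: (2, 2, 0)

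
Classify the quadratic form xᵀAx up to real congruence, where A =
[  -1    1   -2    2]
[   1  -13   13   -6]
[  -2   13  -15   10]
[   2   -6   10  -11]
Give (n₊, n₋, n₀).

Answer: (1, 3, 0)

Derivation:
step 0: pivot -1 → sign −
step 1: pivot -12 → sign −
step 2: pivot -11/12 → sign −
step 3: pivot 3/11 → sign +
signature = (1, 3, 0)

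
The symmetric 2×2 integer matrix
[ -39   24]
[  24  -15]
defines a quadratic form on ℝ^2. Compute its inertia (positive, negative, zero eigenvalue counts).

Answer: (0, 2, 0)

Derivation:
step 0: pivot -39 → sign −
step 1: pivot -3/13 → sign −
signature = (0, 2, 0)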